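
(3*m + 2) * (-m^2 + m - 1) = -3*m^3 + m^2 - m - 2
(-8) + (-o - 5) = -o - 13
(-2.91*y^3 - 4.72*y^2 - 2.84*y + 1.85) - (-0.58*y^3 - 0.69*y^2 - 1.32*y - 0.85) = -2.33*y^3 - 4.03*y^2 - 1.52*y + 2.7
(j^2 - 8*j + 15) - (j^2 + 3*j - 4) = 19 - 11*j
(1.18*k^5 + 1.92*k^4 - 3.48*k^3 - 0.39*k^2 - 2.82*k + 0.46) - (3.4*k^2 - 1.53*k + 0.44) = 1.18*k^5 + 1.92*k^4 - 3.48*k^3 - 3.79*k^2 - 1.29*k + 0.02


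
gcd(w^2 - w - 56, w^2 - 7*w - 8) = w - 8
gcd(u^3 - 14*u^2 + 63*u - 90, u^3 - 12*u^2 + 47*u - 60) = u^2 - 8*u + 15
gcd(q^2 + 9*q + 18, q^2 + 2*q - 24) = q + 6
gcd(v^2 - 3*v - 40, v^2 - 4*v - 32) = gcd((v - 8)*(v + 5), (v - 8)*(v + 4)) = v - 8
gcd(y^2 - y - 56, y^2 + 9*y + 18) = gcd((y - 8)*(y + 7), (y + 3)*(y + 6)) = 1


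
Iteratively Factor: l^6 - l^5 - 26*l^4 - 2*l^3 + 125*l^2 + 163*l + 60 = (l - 3)*(l^5 + 2*l^4 - 20*l^3 - 62*l^2 - 61*l - 20) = (l - 3)*(l + 1)*(l^4 + l^3 - 21*l^2 - 41*l - 20) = (l - 3)*(l + 1)*(l + 4)*(l^3 - 3*l^2 - 9*l - 5) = (l - 5)*(l - 3)*(l + 1)*(l + 4)*(l^2 + 2*l + 1) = (l - 5)*(l - 3)*(l + 1)^2*(l + 4)*(l + 1)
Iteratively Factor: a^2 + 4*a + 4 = (a + 2)*(a + 2)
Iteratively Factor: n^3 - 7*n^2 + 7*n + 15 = (n - 3)*(n^2 - 4*n - 5) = (n - 5)*(n - 3)*(n + 1)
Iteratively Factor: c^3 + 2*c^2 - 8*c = (c - 2)*(c^2 + 4*c) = (c - 2)*(c + 4)*(c)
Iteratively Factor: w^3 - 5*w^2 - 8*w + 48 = (w + 3)*(w^2 - 8*w + 16) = (w - 4)*(w + 3)*(w - 4)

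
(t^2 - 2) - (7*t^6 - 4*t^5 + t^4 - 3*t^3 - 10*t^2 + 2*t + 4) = -7*t^6 + 4*t^5 - t^4 + 3*t^3 + 11*t^2 - 2*t - 6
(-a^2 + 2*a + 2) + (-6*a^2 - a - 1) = -7*a^2 + a + 1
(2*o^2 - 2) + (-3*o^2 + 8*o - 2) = -o^2 + 8*o - 4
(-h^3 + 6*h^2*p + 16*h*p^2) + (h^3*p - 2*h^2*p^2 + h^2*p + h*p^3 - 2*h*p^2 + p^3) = h^3*p - h^3 - 2*h^2*p^2 + 7*h^2*p + h*p^3 + 14*h*p^2 + p^3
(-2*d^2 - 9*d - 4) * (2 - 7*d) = 14*d^3 + 59*d^2 + 10*d - 8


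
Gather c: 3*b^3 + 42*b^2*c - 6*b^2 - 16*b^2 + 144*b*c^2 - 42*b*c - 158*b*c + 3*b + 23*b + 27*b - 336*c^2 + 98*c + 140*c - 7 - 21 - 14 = 3*b^3 - 22*b^2 + 53*b + c^2*(144*b - 336) + c*(42*b^2 - 200*b + 238) - 42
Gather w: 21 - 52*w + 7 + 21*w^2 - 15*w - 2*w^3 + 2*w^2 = -2*w^3 + 23*w^2 - 67*w + 28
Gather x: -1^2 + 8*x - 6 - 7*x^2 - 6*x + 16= -7*x^2 + 2*x + 9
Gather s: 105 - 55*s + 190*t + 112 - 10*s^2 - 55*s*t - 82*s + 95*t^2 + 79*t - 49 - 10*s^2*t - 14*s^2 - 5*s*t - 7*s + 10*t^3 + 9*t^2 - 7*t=s^2*(-10*t - 24) + s*(-60*t - 144) + 10*t^3 + 104*t^2 + 262*t + 168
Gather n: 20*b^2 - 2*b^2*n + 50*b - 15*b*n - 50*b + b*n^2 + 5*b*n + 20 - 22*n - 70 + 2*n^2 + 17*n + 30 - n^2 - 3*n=20*b^2 + n^2*(b + 1) + n*(-2*b^2 - 10*b - 8) - 20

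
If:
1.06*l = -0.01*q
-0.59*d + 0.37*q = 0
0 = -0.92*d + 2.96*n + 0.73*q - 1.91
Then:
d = 0.627118644067797*q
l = -0.00943396226415094*q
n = 0.64527027027027 - 0.0517063673843335*q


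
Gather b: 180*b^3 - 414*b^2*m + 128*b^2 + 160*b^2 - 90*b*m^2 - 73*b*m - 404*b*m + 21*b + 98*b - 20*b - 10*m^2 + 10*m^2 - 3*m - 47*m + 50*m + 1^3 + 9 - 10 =180*b^3 + b^2*(288 - 414*m) + b*(-90*m^2 - 477*m + 99)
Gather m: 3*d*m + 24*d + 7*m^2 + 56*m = 24*d + 7*m^2 + m*(3*d + 56)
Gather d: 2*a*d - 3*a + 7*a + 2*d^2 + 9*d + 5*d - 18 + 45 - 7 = 4*a + 2*d^2 + d*(2*a + 14) + 20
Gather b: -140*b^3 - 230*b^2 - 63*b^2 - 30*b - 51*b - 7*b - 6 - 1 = -140*b^3 - 293*b^2 - 88*b - 7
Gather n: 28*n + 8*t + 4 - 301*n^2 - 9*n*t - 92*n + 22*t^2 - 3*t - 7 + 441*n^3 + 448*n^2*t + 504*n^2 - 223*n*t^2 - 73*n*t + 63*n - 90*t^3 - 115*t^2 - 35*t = 441*n^3 + n^2*(448*t + 203) + n*(-223*t^2 - 82*t - 1) - 90*t^3 - 93*t^2 - 30*t - 3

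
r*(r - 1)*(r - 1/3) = r^3 - 4*r^2/3 + r/3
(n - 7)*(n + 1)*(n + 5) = n^3 - n^2 - 37*n - 35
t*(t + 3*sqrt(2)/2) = t^2 + 3*sqrt(2)*t/2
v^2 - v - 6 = (v - 3)*(v + 2)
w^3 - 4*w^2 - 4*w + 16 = (w - 4)*(w - 2)*(w + 2)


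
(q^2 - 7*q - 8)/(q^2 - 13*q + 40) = (q + 1)/(q - 5)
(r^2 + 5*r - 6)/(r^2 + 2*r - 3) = (r + 6)/(r + 3)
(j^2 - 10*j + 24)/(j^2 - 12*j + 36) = (j - 4)/(j - 6)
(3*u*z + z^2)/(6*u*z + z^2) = (3*u + z)/(6*u + z)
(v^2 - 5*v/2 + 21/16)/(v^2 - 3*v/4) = (v - 7/4)/v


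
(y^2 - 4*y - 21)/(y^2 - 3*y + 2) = (y^2 - 4*y - 21)/(y^2 - 3*y + 2)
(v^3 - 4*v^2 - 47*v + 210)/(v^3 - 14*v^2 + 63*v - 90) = (v + 7)/(v - 3)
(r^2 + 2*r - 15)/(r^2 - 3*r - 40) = (r - 3)/(r - 8)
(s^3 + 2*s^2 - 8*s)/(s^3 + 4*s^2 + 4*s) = (s^2 + 2*s - 8)/(s^2 + 4*s + 4)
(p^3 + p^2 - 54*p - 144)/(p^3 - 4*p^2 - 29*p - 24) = (p + 6)/(p + 1)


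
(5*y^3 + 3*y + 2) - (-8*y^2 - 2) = 5*y^3 + 8*y^2 + 3*y + 4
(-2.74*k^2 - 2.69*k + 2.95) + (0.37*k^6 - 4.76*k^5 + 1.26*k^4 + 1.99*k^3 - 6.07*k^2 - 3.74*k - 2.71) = 0.37*k^6 - 4.76*k^5 + 1.26*k^4 + 1.99*k^3 - 8.81*k^2 - 6.43*k + 0.24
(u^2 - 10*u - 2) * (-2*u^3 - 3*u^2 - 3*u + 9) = -2*u^5 + 17*u^4 + 31*u^3 + 45*u^2 - 84*u - 18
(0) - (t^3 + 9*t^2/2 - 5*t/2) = -t^3 - 9*t^2/2 + 5*t/2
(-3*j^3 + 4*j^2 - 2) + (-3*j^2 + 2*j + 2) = -3*j^3 + j^2 + 2*j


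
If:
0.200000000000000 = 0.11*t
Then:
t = 1.82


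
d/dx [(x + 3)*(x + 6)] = 2*x + 9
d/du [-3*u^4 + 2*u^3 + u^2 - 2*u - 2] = -12*u^3 + 6*u^2 + 2*u - 2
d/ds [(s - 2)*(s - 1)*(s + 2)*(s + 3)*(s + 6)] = 5*s^4 + 32*s^3 + 15*s^2 - 100*s - 36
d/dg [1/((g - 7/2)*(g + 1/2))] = 16*(3 - 2*g)/(16*g^4 - 96*g^3 + 88*g^2 + 168*g + 49)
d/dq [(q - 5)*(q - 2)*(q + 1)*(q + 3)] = 4*q^3 - 9*q^2 - 30*q + 19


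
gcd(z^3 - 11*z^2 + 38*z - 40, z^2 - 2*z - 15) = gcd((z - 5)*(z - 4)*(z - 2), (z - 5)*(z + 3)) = z - 5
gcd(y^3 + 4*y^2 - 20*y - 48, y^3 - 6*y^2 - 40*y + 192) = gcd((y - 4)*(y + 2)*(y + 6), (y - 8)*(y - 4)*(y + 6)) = y^2 + 2*y - 24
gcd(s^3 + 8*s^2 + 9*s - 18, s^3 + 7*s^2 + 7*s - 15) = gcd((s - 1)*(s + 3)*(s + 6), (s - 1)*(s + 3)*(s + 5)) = s^2 + 2*s - 3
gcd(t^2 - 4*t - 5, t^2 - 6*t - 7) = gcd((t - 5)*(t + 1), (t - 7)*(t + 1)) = t + 1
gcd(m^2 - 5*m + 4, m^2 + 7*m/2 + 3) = 1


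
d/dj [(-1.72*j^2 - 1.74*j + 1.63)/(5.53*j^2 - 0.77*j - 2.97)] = (10.9466*j^2 - 7.811*j + 6.4229)/(30.5809*j^4 - 8.5162*j^3 - 32.2553*j^2 + 4.5738*j + 8.8209)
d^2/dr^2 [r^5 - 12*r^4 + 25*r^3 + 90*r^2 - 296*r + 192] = 20*r^3 - 144*r^2 + 150*r + 180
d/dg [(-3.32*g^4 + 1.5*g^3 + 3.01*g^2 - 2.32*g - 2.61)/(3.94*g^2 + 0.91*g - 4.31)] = (-26.1616*g^5 - 3.1536*g^4 + 59.9668*g^3 - 7.5151*g^2 - 5.3794*g + 12.3743)/(15.5236*g^4 + 7.1708*g^3 - 33.1347*g^2 - 7.8442*g + 18.5761)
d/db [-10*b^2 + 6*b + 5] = 6 - 20*b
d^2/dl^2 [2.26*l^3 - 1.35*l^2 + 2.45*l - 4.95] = 13.56*l - 2.7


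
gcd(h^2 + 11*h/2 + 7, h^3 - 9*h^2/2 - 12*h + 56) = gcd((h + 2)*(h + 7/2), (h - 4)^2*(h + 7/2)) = h + 7/2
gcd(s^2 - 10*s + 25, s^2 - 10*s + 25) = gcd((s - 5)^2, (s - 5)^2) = s^2 - 10*s + 25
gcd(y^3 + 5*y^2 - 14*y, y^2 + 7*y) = y^2 + 7*y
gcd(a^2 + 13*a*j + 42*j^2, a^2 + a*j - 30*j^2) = a + 6*j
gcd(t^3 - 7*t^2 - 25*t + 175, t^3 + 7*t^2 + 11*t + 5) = t + 5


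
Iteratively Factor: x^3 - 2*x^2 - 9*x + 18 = (x - 3)*(x^2 + x - 6) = (x - 3)*(x + 3)*(x - 2)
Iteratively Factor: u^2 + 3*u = (u + 3)*(u)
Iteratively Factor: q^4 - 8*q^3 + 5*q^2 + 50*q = (q + 2)*(q^3 - 10*q^2 + 25*q) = (q - 5)*(q + 2)*(q^2 - 5*q) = (q - 5)^2*(q + 2)*(q)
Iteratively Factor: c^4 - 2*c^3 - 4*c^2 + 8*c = (c - 2)*(c^3 - 4*c) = (c - 2)*(c + 2)*(c^2 - 2*c) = c*(c - 2)*(c + 2)*(c - 2)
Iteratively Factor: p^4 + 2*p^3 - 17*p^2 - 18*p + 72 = (p + 3)*(p^3 - p^2 - 14*p + 24) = (p - 3)*(p + 3)*(p^2 + 2*p - 8) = (p - 3)*(p - 2)*(p + 3)*(p + 4)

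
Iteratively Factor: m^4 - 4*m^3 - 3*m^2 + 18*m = (m + 2)*(m^3 - 6*m^2 + 9*m) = (m - 3)*(m + 2)*(m^2 - 3*m) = m*(m - 3)*(m + 2)*(m - 3)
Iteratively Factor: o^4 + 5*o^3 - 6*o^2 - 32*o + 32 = (o - 1)*(o^3 + 6*o^2 - 32) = (o - 2)*(o - 1)*(o^2 + 8*o + 16) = (o - 2)*(o - 1)*(o + 4)*(o + 4)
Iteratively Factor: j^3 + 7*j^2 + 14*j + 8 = (j + 4)*(j^2 + 3*j + 2) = (j + 2)*(j + 4)*(j + 1)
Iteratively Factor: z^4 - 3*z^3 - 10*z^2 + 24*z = (z)*(z^3 - 3*z^2 - 10*z + 24) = z*(z - 4)*(z^2 + z - 6) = z*(z - 4)*(z - 2)*(z + 3)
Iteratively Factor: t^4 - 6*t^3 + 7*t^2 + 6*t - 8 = (t - 1)*(t^3 - 5*t^2 + 2*t + 8) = (t - 1)*(t + 1)*(t^2 - 6*t + 8) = (t - 4)*(t - 1)*(t + 1)*(t - 2)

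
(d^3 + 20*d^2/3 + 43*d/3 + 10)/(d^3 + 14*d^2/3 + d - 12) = (3*d^2 + 11*d + 10)/(3*d^2 + 5*d - 12)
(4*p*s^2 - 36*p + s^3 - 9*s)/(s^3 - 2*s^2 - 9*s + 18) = (4*p + s)/(s - 2)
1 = 1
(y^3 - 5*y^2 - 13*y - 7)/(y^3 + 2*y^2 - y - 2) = (y^2 - 6*y - 7)/(y^2 + y - 2)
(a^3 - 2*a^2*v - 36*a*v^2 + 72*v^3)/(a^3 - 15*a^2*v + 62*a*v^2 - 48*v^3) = (a^2 + 4*a*v - 12*v^2)/(a^2 - 9*a*v + 8*v^2)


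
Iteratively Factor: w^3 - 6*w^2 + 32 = (w - 4)*(w^2 - 2*w - 8) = (w - 4)*(w + 2)*(w - 4)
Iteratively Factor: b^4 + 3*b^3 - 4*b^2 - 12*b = (b + 2)*(b^3 + b^2 - 6*b) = (b + 2)*(b + 3)*(b^2 - 2*b) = (b - 2)*(b + 2)*(b + 3)*(b)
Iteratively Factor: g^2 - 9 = (g + 3)*(g - 3)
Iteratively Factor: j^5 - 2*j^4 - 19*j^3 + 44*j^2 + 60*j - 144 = (j - 3)*(j^4 + j^3 - 16*j^2 - 4*j + 48) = (j - 3)*(j + 2)*(j^3 - j^2 - 14*j + 24) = (j - 3)^2*(j + 2)*(j^2 + 2*j - 8) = (j - 3)^2*(j - 2)*(j + 2)*(j + 4)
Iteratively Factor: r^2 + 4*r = (r)*(r + 4)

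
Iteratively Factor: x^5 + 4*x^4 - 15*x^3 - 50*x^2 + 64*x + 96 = (x + 4)*(x^4 - 15*x^2 + 10*x + 24) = (x + 1)*(x + 4)*(x^3 - x^2 - 14*x + 24) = (x - 3)*(x + 1)*(x + 4)*(x^2 + 2*x - 8) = (x - 3)*(x + 1)*(x + 4)^2*(x - 2)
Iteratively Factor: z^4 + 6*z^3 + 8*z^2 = (z + 4)*(z^3 + 2*z^2) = (z + 2)*(z + 4)*(z^2) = z*(z + 2)*(z + 4)*(z)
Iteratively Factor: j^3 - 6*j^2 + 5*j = (j - 1)*(j^2 - 5*j) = j*(j - 1)*(j - 5)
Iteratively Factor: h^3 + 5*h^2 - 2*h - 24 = (h - 2)*(h^2 + 7*h + 12) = (h - 2)*(h + 3)*(h + 4)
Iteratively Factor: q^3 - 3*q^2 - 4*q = (q - 4)*(q^2 + q) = q*(q - 4)*(q + 1)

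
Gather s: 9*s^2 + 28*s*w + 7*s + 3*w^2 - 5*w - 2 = 9*s^2 + s*(28*w + 7) + 3*w^2 - 5*w - 2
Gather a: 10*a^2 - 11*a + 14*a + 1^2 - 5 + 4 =10*a^2 + 3*a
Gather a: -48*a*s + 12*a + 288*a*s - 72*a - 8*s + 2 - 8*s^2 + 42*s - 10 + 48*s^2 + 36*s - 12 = a*(240*s - 60) + 40*s^2 + 70*s - 20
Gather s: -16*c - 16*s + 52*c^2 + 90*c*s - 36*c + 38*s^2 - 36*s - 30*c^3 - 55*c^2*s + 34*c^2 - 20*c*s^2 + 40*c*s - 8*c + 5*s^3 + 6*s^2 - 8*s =-30*c^3 + 86*c^2 - 60*c + 5*s^3 + s^2*(44 - 20*c) + s*(-55*c^2 + 130*c - 60)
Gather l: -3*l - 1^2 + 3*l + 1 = 0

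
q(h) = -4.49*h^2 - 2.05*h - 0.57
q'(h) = -8.98*h - 2.05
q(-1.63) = -9.16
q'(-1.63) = 12.59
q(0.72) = -4.37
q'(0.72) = -8.52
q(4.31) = -92.81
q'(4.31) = -40.75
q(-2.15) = -16.92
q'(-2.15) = 17.26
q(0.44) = -2.34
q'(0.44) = -6.00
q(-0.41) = -0.48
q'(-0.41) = 1.63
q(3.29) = -55.91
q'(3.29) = -31.59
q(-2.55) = -24.54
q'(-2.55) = 20.85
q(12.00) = -671.73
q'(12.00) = -109.81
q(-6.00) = -149.91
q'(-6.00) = 51.83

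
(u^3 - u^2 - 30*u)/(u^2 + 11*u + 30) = u*(u - 6)/(u + 6)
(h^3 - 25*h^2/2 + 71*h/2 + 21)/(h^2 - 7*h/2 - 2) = (h^2 - 13*h + 42)/(h - 4)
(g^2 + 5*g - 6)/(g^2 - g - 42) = (g - 1)/(g - 7)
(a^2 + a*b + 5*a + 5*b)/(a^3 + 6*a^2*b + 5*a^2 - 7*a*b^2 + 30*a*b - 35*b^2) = (a + b)/(a^2 + 6*a*b - 7*b^2)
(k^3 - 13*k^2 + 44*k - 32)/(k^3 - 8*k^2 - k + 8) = (k - 4)/(k + 1)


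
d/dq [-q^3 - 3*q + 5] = -3*q^2 - 3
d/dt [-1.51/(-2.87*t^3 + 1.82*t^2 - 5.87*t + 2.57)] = (-13.0011*t^2 + 5.4964*t - 8.8637)/(2.87*t^3 - 1.82*t^2 + 5.87*t - 2.57)^2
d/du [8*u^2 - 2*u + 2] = 16*u - 2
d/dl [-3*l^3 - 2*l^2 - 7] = l*(-9*l - 4)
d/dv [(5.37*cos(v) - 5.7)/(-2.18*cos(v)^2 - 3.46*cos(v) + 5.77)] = (-11.7066*cos(v)^2 + 24.852*cos(v) - 11.2629)*sin(v)/(4.7524*cos(v)^4 + 15.0856*cos(v)^3 - 13.1856*cos(v)^2 - 39.9284*cos(v) + 33.2929)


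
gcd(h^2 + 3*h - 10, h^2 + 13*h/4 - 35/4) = h + 5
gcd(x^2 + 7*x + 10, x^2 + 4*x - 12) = 1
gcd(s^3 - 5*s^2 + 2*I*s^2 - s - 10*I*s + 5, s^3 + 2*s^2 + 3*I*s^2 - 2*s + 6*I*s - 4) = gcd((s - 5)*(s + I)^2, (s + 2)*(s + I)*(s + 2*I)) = s + I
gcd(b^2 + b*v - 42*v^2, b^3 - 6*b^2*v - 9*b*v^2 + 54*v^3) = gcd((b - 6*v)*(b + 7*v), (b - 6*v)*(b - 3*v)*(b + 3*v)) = -b + 6*v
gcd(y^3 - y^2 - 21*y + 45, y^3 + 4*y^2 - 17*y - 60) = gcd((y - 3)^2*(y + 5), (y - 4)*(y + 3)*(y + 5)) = y + 5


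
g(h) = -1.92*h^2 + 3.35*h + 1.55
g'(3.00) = -8.17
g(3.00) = -5.68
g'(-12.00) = 49.43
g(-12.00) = -315.13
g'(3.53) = -10.21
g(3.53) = -10.55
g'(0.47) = 1.55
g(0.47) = 2.70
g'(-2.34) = 12.34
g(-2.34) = -16.80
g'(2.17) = -4.98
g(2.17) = -0.22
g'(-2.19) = 11.76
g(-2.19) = -15.00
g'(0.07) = 3.08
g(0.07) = 1.78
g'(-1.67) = 9.76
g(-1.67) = -9.40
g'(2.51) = -6.29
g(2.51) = -2.14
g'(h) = 3.35 - 3.84*h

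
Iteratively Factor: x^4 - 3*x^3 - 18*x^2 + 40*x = (x)*(x^3 - 3*x^2 - 18*x + 40) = x*(x + 4)*(x^2 - 7*x + 10) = x*(x - 2)*(x + 4)*(x - 5)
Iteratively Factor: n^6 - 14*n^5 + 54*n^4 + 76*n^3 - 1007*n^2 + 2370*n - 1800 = (n - 3)*(n^5 - 11*n^4 + 21*n^3 + 139*n^2 - 590*n + 600) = (n - 3)*(n - 2)*(n^4 - 9*n^3 + 3*n^2 + 145*n - 300) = (n - 5)*(n - 3)*(n - 2)*(n^3 - 4*n^2 - 17*n + 60) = (n - 5)*(n - 3)^2*(n - 2)*(n^2 - n - 20) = (n - 5)*(n - 3)^2*(n - 2)*(n + 4)*(n - 5)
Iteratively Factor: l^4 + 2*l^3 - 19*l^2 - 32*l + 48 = (l - 1)*(l^3 + 3*l^2 - 16*l - 48) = (l - 1)*(l + 3)*(l^2 - 16) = (l - 4)*(l - 1)*(l + 3)*(l + 4)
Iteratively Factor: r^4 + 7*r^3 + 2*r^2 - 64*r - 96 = (r + 4)*(r^3 + 3*r^2 - 10*r - 24) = (r + 4)^2*(r^2 - r - 6) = (r + 2)*(r + 4)^2*(r - 3)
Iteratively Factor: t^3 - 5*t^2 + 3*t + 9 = (t - 3)*(t^2 - 2*t - 3) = (t - 3)^2*(t + 1)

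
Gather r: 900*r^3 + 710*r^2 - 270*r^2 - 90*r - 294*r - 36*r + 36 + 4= 900*r^3 + 440*r^2 - 420*r + 40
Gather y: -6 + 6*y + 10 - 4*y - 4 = 2*y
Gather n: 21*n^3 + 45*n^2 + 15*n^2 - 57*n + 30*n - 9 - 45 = 21*n^3 + 60*n^2 - 27*n - 54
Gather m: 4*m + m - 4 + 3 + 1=5*m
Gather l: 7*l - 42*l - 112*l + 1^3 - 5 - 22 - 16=-147*l - 42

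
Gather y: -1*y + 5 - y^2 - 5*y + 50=-y^2 - 6*y + 55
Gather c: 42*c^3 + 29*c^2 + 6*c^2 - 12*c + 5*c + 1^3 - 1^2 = 42*c^3 + 35*c^2 - 7*c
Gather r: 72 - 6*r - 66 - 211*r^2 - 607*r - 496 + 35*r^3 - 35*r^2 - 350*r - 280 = 35*r^3 - 246*r^2 - 963*r - 770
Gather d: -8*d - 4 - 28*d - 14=-36*d - 18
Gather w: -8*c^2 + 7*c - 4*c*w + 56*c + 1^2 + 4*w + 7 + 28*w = -8*c^2 + 63*c + w*(32 - 4*c) + 8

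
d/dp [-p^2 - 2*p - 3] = -2*p - 2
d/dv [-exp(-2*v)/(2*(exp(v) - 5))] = (3*exp(v) - 10)*exp(-2*v)/(2*(exp(v) - 5)^2)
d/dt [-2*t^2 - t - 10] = -4*t - 1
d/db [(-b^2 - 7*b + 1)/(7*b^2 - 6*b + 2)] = (55*b^2 - 18*b - 8)/(49*b^4 - 84*b^3 + 64*b^2 - 24*b + 4)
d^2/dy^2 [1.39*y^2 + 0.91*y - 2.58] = 2.78000000000000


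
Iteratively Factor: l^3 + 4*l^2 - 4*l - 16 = (l - 2)*(l^2 + 6*l + 8) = (l - 2)*(l + 4)*(l + 2)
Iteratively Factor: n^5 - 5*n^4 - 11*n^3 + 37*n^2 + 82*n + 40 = (n - 5)*(n^4 - 11*n^2 - 18*n - 8) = (n - 5)*(n - 4)*(n^3 + 4*n^2 + 5*n + 2) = (n - 5)*(n - 4)*(n + 1)*(n^2 + 3*n + 2) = (n - 5)*(n - 4)*(n + 1)^2*(n + 2)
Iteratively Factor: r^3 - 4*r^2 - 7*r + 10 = (r + 2)*(r^2 - 6*r + 5) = (r - 5)*(r + 2)*(r - 1)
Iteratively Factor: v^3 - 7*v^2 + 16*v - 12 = (v - 3)*(v^2 - 4*v + 4) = (v - 3)*(v - 2)*(v - 2)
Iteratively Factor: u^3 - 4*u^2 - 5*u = (u + 1)*(u^2 - 5*u) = (u - 5)*(u + 1)*(u)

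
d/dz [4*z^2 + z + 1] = 8*z + 1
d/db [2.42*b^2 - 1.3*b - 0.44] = 4.84*b - 1.3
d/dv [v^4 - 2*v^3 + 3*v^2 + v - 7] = 4*v^3 - 6*v^2 + 6*v + 1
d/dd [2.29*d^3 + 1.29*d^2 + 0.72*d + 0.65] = 6.87*d^2 + 2.58*d + 0.72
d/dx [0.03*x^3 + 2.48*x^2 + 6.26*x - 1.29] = 0.09*x^2 + 4.96*x + 6.26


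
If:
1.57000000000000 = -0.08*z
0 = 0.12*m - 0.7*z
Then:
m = -114.48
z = -19.62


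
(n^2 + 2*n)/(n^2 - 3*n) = (n + 2)/(n - 3)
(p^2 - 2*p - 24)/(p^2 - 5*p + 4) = (p^2 - 2*p - 24)/(p^2 - 5*p + 4)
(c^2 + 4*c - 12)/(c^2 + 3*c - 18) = (c - 2)/(c - 3)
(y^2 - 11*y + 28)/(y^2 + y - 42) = (y^2 - 11*y + 28)/(y^2 + y - 42)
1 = 1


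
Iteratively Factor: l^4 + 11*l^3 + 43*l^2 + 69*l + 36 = (l + 4)*(l^3 + 7*l^2 + 15*l + 9) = (l + 1)*(l + 4)*(l^2 + 6*l + 9) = (l + 1)*(l + 3)*(l + 4)*(l + 3)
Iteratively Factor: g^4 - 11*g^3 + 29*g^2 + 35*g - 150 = (g - 5)*(g^3 - 6*g^2 - g + 30) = (g - 5)*(g + 2)*(g^2 - 8*g + 15) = (g - 5)^2*(g + 2)*(g - 3)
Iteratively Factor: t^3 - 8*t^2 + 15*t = (t - 3)*(t^2 - 5*t) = t*(t - 3)*(t - 5)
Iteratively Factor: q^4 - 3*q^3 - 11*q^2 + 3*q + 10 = (q + 1)*(q^3 - 4*q^2 - 7*q + 10) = (q - 1)*(q + 1)*(q^2 - 3*q - 10) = (q - 1)*(q + 1)*(q + 2)*(q - 5)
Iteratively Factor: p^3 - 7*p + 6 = (p - 2)*(p^2 + 2*p - 3) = (p - 2)*(p + 3)*(p - 1)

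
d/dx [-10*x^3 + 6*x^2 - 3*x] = -30*x^2 + 12*x - 3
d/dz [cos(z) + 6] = -sin(z)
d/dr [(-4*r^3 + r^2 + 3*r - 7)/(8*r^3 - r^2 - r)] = (-4*r^4 - 40*r^3 + 170*r^2 - 14*r - 7)/(r^2*(64*r^4 - 16*r^3 - 15*r^2 + 2*r + 1))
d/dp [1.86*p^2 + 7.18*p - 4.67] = 3.72*p + 7.18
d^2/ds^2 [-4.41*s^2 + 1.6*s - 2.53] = -8.82000000000000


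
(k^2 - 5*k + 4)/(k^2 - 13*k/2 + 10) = 2*(k - 1)/(2*k - 5)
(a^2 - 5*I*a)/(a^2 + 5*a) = (a - 5*I)/(a + 5)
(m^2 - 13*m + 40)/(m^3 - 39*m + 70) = (m - 8)/(m^2 + 5*m - 14)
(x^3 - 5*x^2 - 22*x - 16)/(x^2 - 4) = (x^2 - 7*x - 8)/(x - 2)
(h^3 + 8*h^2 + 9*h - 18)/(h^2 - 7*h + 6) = (h^2 + 9*h + 18)/(h - 6)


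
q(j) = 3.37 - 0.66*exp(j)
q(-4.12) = 3.36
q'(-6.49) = -0.00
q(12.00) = -107414.79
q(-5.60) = 3.37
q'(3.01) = -13.39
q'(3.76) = -28.35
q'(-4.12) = -0.01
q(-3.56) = 3.35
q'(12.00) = -107418.16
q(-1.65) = 3.24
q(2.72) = -6.65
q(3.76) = -24.98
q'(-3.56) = -0.02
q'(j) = -0.66*exp(j)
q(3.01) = -10.02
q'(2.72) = -10.02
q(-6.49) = 3.37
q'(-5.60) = -0.00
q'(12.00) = -107418.16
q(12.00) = -107414.79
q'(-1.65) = -0.13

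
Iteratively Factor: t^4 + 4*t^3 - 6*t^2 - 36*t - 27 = (t - 3)*(t^3 + 7*t^2 + 15*t + 9) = (t - 3)*(t + 3)*(t^2 + 4*t + 3) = (t - 3)*(t + 1)*(t + 3)*(t + 3)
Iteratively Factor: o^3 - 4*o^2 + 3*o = (o)*(o^2 - 4*o + 3) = o*(o - 3)*(o - 1)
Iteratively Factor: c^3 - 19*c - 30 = (c - 5)*(c^2 + 5*c + 6) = (c - 5)*(c + 2)*(c + 3)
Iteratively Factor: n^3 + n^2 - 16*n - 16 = (n - 4)*(n^2 + 5*n + 4) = (n - 4)*(n + 4)*(n + 1)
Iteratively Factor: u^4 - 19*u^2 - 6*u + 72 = (u - 4)*(u^3 + 4*u^2 - 3*u - 18) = (u - 4)*(u - 2)*(u^2 + 6*u + 9) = (u - 4)*(u - 2)*(u + 3)*(u + 3)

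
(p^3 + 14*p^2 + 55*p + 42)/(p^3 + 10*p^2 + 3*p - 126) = (p + 1)/(p - 3)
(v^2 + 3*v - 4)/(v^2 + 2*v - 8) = (v - 1)/(v - 2)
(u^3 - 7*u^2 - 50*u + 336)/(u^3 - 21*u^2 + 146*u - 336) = (u + 7)/(u - 7)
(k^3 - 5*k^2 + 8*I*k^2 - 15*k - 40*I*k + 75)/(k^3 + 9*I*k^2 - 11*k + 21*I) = (k^2 + 5*k*(-1 + I) - 25*I)/(k^2 + 6*I*k + 7)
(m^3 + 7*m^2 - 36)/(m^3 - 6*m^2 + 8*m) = (m^2 + 9*m + 18)/(m*(m - 4))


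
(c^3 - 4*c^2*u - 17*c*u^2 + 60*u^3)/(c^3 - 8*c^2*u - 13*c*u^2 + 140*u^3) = (-c + 3*u)/(-c + 7*u)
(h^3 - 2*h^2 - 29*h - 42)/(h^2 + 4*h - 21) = (h^3 - 2*h^2 - 29*h - 42)/(h^2 + 4*h - 21)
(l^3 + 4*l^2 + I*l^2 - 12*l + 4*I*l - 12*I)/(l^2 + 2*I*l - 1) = (l^2 + 4*l - 12)/(l + I)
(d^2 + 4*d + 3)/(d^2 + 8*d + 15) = (d + 1)/(d + 5)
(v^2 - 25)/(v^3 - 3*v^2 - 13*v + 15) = (v + 5)/(v^2 + 2*v - 3)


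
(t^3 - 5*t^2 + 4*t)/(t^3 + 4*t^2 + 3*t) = (t^2 - 5*t + 4)/(t^2 + 4*t + 3)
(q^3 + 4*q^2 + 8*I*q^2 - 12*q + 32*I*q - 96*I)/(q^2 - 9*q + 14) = (q^2 + q*(6 + 8*I) + 48*I)/(q - 7)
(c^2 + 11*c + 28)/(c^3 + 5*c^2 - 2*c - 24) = (c + 7)/(c^2 + c - 6)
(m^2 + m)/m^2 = (m + 1)/m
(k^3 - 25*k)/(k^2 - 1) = k*(k^2 - 25)/(k^2 - 1)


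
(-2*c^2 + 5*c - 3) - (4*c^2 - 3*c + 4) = -6*c^2 + 8*c - 7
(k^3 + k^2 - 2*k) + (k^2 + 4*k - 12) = k^3 + 2*k^2 + 2*k - 12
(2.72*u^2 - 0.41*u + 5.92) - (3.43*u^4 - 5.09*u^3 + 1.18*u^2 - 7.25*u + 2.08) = -3.43*u^4 + 5.09*u^3 + 1.54*u^2 + 6.84*u + 3.84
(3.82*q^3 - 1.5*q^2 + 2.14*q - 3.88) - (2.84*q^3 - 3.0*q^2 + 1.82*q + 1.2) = 0.98*q^3 + 1.5*q^2 + 0.32*q - 5.08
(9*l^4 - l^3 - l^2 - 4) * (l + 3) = 9*l^5 + 26*l^4 - 4*l^3 - 3*l^2 - 4*l - 12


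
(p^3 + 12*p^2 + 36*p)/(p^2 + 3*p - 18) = p*(p + 6)/(p - 3)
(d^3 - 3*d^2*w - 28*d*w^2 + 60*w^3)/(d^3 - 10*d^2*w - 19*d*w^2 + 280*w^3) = (d^2 - 8*d*w + 12*w^2)/(d^2 - 15*d*w + 56*w^2)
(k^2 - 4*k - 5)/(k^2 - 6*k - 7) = (k - 5)/(k - 7)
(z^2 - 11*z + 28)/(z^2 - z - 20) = (-z^2 + 11*z - 28)/(-z^2 + z + 20)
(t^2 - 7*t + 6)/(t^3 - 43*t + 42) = 1/(t + 7)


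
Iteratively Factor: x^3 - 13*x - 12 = (x + 1)*(x^2 - x - 12) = (x - 4)*(x + 1)*(x + 3)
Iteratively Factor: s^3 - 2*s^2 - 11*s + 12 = (s - 4)*(s^2 + 2*s - 3) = (s - 4)*(s - 1)*(s + 3)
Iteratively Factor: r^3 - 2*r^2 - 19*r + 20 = (r - 1)*(r^2 - r - 20) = (r - 5)*(r - 1)*(r + 4)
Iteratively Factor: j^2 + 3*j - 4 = (j - 1)*(j + 4)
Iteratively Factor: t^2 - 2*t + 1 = (t - 1)*(t - 1)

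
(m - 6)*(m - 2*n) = m^2 - 2*m*n - 6*m + 12*n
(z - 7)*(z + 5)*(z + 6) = z^3 + 4*z^2 - 47*z - 210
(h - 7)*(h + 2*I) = h^2 - 7*h + 2*I*h - 14*I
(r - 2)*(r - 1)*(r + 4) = r^3 + r^2 - 10*r + 8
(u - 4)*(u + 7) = u^2 + 3*u - 28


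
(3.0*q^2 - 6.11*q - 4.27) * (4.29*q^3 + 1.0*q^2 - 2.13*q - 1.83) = 12.87*q^5 - 23.2119*q^4 - 30.8183*q^3 + 3.2543*q^2 + 20.2764*q + 7.8141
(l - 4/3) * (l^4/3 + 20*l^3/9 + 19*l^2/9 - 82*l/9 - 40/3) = l^5/3 + 16*l^4/9 - 23*l^3/27 - 322*l^2/27 - 32*l/27 + 160/9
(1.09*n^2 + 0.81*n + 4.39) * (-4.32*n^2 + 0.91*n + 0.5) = -4.7088*n^4 - 2.5073*n^3 - 17.6827*n^2 + 4.3999*n + 2.195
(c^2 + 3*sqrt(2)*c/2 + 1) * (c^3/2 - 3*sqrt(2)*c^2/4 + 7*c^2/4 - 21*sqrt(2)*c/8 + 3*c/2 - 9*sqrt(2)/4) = c^5/2 + 7*c^4/4 - c^3/4 - 49*c^2/8 - 3*sqrt(2)*c^2/4 - 21*c/4 - 21*sqrt(2)*c/8 - 9*sqrt(2)/4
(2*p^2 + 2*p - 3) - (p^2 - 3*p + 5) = p^2 + 5*p - 8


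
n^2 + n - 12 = (n - 3)*(n + 4)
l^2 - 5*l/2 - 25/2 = (l - 5)*(l + 5/2)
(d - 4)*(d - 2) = d^2 - 6*d + 8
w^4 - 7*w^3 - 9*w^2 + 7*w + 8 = (w - 8)*(w - 1)*(w + 1)^2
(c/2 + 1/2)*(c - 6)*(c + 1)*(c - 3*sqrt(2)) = c^4/2 - 3*sqrt(2)*c^3/2 - 2*c^3 - 11*c^2/2 + 6*sqrt(2)*c^2 - 3*c + 33*sqrt(2)*c/2 + 9*sqrt(2)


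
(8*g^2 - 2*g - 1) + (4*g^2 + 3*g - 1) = 12*g^2 + g - 2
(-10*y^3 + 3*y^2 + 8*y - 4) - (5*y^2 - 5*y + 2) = -10*y^3 - 2*y^2 + 13*y - 6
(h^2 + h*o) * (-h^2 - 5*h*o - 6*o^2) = -h^4 - 6*h^3*o - 11*h^2*o^2 - 6*h*o^3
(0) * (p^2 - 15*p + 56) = 0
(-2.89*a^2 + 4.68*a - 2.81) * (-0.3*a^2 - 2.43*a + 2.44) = 0.867*a^4 + 5.6187*a^3 - 17.581*a^2 + 18.2475*a - 6.8564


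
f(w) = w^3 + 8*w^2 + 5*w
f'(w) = 3*w^2 + 16*w + 5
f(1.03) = 14.73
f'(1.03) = 24.66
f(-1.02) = 2.16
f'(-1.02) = -8.20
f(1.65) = 34.52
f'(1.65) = 39.57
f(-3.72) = 40.63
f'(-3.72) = -13.00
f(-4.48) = 48.25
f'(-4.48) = -6.47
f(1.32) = 22.84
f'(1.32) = 31.35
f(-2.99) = 29.84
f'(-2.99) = -16.02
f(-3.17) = 32.69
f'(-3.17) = -15.57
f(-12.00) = -636.00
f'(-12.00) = 245.00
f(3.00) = 114.00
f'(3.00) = 80.00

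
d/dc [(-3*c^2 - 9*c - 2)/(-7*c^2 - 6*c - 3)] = 5*(-9*c^2 - 2*c + 3)/(49*c^4 + 84*c^3 + 78*c^2 + 36*c + 9)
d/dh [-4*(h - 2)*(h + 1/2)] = 6 - 8*h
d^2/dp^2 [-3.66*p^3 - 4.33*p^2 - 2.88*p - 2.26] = -21.96*p - 8.66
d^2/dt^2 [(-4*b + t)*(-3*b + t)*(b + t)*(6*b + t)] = -62*b^2 + 12*t^2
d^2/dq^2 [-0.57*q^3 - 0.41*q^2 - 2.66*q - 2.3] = -3.42*q - 0.82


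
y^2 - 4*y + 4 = (y - 2)^2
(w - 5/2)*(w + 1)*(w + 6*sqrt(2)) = w^3 - 3*w^2/2 + 6*sqrt(2)*w^2 - 9*sqrt(2)*w - 5*w/2 - 15*sqrt(2)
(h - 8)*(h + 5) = h^2 - 3*h - 40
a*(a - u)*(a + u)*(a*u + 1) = a^4*u + a^3 - a^2*u^3 - a*u^2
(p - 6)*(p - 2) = p^2 - 8*p + 12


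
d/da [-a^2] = -2*a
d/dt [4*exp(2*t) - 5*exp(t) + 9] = (8*exp(t) - 5)*exp(t)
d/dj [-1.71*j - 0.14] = -1.71000000000000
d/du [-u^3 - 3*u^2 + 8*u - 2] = -3*u^2 - 6*u + 8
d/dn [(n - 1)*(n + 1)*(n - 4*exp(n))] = -4*n^2*exp(n) + 3*n^2 - 8*n*exp(n) + 4*exp(n) - 1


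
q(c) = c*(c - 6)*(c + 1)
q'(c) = c*(c - 6) + c*(c + 1) + (c - 6)*(c + 1) = 3*c^2 - 10*c - 6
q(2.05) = -24.70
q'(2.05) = -13.89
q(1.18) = -12.40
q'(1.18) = -13.62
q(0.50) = -4.12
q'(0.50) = -10.25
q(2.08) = -25.11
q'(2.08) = -13.82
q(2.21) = -26.89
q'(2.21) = -13.45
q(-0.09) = 0.50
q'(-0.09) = -5.08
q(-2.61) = -36.18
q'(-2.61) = 40.54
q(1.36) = -14.89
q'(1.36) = -14.05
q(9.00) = 270.00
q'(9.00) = 147.00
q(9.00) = 270.00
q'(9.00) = 147.00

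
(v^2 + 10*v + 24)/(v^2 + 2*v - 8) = (v + 6)/(v - 2)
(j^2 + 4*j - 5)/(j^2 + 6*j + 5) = (j - 1)/(j + 1)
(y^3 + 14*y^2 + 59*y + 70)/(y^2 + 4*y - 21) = (y^2 + 7*y + 10)/(y - 3)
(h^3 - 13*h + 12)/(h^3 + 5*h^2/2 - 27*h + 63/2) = 2*(h^2 + 3*h - 4)/(2*h^2 + 11*h - 21)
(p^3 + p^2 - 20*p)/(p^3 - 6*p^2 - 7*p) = (-p^2 - p + 20)/(-p^2 + 6*p + 7)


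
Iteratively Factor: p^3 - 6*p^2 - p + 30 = (p - 3)*(p^2 - 3*p - 10) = (p - 5)*(p - 3)*(p + 2)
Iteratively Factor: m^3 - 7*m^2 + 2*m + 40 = (m + 2)*(m^2 - 9*m + 20) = (m - 5)*(m + 2)*(m - 4)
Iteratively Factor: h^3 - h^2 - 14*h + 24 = (h + 4)*(h^2 - 5*h + 6) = (h - 3)*(h + 4)*(h - 2)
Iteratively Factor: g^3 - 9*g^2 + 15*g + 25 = (g - 5)*(g^2 - 4*g - 5) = (g - 5)^2*(g + 1)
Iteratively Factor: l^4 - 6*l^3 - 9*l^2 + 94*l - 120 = (l - 2)*(l^3 - 4*l^2 - 17*l + 60) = (l - 3)*(l - 2)*(l^2 - l - 20) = (l - 3)*(l - 2)*(l + 4)*(l - 5)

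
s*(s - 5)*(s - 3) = s^3 - 8*s^2 + 15*s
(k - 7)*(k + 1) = k^2 - 6*k - 7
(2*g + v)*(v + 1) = 2*g*v + 2*g + v^2 + v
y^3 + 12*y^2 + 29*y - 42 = (y - 1)*(y + 6)*(y + 7)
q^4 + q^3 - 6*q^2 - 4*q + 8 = (q - 2)*(q - 1)*(q + 2)^2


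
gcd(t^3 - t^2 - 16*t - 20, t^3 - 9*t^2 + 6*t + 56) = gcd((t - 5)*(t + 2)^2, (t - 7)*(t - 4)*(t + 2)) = t + 2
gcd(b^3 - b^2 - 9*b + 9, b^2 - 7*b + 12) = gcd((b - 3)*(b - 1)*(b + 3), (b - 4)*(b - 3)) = b - 3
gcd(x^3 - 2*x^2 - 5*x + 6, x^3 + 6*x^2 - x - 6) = x - 1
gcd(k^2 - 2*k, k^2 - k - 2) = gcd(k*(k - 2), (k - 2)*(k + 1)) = k - 2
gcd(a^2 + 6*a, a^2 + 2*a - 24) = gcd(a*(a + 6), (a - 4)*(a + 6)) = a + 6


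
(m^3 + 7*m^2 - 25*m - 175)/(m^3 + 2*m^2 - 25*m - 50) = (m + 7)/(m + 2)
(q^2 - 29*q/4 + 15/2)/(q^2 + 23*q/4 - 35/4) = (q - 6)/(q + 7)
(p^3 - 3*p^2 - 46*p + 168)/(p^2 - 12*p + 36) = (p^2 + 3*p - 28)/(p - 6)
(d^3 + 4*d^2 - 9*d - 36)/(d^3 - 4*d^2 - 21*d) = (d^2 + d - 12)/(d*(d - 7))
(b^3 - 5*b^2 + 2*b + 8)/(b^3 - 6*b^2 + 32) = (b^2 - b - 2)/(b^2 - 2*b - 8)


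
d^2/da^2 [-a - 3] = 0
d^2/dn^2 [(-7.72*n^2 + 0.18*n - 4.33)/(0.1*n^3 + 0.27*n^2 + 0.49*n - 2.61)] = (-0.1544*n^6 + 0.0108000000000006*n^5 + 1.77924*n^4 - 28.028124*n^3 - 35.244906*n^2 - 9.456858*n - 112.900388)/(0.001*n^9 + 0.0081*n^8 + 0.03657*n^7 + 0.020763*n^6 - 0.243627*n^5 - 1.143666*n^4 + 0.0894609999999998*n^3 + 3.637818*n^2 + 10.013787*n - 17.779581)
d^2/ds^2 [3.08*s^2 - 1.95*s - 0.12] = 6.16000000000000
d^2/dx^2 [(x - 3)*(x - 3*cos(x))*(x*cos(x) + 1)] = -x^3*cos(x) - 6*x^2*sin(x) + 3*x^2*cos(x) + 6*x^2*cos(2*x) + 12*x*sin(x) + 12*x*sin(2*x) + 9*x*cos(x) - 18*x*cos(2*x) + 6*sin(x) - 18*sin(2*x) - 15*cos(x) - 3*cos(2*x) - 1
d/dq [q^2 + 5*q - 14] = 2*q + 5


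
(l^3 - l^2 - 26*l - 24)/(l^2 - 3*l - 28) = (l^2 - 5*l - 6)/(l - 7)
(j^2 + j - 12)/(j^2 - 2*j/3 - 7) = 3*(j + 4)/(3*j + 7)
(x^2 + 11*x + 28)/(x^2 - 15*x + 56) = (x^2 + 11*x + 28)/(x^2 - 15*x + 56)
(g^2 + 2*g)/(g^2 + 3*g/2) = 2*(g + 2)/(2*g + 3)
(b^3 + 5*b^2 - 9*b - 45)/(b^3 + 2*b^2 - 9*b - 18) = (b + 5)/(b + 2)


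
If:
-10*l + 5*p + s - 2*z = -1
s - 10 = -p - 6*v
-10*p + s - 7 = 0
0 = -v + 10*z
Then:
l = 133/110 - 461*z/55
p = 3/11 - 60*z/11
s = 107/11 - 600*z/11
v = 10*z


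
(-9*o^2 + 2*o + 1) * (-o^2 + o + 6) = 9*o^4 - 11*o^3 - 53*o^2 + 13*o + 6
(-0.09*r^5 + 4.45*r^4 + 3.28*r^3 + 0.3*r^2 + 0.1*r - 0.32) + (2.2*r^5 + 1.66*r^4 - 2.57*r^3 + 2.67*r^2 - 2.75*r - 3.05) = 2.11*r^5 + 6.11*r^4 + 0.71*r^3 + 2.97*r^2 - 2.65*r - 3.37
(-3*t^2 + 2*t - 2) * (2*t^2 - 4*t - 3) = -6*t^4 + 16*t^3 - 3*t^2 + 2*t + 6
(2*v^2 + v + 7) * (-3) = -6*v^2 - 3*v - 21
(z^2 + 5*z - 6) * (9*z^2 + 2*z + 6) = 9*z^4 + 47*z^3 - 38*z^2 + 18*z - 36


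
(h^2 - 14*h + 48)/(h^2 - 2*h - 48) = (h - 6)/(h + 6)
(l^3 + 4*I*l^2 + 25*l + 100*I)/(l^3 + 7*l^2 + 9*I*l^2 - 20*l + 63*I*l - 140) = (l - 5*I)/(l + 7)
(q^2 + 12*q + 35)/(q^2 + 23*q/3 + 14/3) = 3*(q + 5)/(3*q + 2)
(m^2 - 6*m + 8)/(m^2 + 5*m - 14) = (m - 4)/(m + 7)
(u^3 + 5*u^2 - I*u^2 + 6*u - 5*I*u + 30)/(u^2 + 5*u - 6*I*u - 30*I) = (u^2 - I*u + 6)/(u - 6*I)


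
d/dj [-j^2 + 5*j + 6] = 5 - 2*j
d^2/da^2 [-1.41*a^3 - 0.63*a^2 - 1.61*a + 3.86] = -8.46*a - 1.26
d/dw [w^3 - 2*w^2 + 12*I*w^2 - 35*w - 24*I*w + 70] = 3*w^2 + w*(-4 + 24*I) - 35 - 24*I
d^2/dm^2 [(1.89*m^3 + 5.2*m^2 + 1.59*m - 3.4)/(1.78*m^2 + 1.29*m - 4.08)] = (-1.4210854715202e-14*m^5 + 19.937202*m^3 + 102.266832*m^2 + 211.210992*m + 129.159336)/(5.639752*m^6 + 12.261708*m^5 - 29.894922*m^4 - 54.064287*m^3 + 68.523192*m^2 + 64.421568*m - 67.917312)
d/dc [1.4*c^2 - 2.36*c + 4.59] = 2.8*c - 2.36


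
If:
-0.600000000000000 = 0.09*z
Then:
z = -6.67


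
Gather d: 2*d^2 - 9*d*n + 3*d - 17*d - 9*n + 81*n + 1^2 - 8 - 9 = 2*d^2 + d*(-9*n - 14) + 72*n - 16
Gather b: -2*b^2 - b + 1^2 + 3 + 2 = -2*b^2 - b + 6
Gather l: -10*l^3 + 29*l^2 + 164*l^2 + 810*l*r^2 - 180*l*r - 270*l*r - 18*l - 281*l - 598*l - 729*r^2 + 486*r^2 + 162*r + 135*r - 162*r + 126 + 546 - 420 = -10*l^3 + 193*l^2 + l*(810*r^2 - 450*r - 897) - 243*r^2 + 135*r + 252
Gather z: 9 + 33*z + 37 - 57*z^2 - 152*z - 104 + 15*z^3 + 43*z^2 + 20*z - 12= 15*z^3 - 14*z^2 - 99*z - 70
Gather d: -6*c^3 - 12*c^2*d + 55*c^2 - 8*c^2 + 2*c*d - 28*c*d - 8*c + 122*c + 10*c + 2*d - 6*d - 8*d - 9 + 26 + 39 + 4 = -6*c^3 + 47*c^2 + 124*c + d*(-12*c^2 - 26*c - 12) + 60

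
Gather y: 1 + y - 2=y - 1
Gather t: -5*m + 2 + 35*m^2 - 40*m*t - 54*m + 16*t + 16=35*m^2 - 59*m + t*(16 - 40*m) + 18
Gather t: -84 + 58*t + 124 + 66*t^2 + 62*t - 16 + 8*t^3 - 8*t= 8*t^3 + 66*t^2 + 112*t + 24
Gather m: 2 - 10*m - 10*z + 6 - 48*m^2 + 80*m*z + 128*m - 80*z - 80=-48*m^2 + m*(80*z + 118) - 90*z - 72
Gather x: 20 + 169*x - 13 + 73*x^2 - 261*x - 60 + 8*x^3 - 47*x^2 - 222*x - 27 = 8*x^3 + 26*x^2 - 314*x - 80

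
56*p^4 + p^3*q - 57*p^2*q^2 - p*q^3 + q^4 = (-8*p + q)*(-p + q)*(p + q)*(7*p + q)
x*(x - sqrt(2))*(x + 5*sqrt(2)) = x^3 + 4*sqrt(2)*x^2 - 10*x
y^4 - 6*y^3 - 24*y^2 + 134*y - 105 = (y - 7)*(y - 3)*(y - 1)*(y + 5)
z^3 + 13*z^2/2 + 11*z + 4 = (z + 1/2)*(z + 2)*(z + 4)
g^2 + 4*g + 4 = (g + 2)^2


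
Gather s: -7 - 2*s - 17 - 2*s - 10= -4*s - 34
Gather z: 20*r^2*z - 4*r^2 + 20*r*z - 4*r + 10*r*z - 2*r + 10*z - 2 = -4*r^2 - 6*r + z*(20*r^2 + 30*r + 10) - 2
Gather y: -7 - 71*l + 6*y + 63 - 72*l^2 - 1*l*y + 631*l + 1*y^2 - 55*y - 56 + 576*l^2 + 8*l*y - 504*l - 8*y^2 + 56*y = 504*l^2 + 56*l - 7*y^2 + y*(7*l + 7)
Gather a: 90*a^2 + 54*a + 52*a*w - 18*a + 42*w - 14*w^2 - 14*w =90*a^2 + a*(52*w + 36) - 14*w^2 + 28*w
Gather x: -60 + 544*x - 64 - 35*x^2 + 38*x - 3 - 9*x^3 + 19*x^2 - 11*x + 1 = -9*x^3 - 16*x^2 + 571*x - 126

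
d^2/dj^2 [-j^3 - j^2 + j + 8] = -6*j - 2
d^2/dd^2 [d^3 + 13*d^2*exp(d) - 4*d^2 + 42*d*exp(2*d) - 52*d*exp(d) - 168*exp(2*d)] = 13*d^2*exp(d) + 168*d*exp(2*d) + 6*d - 504*exp(2*d) - 78*exp(d) - 8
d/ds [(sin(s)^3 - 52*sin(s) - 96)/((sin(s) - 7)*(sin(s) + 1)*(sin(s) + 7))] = (sin(s)^4 + 6*sin(s)^3 + 193*sin(s)^2 + 192*sin(s) - 2156)*cos(s)/((sin(s) - 7)^2*(sin(s) + 1)^2*(sin(s) + 7)^2)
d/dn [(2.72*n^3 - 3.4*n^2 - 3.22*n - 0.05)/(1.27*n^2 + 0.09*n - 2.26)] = (3.4544*n^4 + 0.4896*n^3 - 14.6582*n^2 + 15.495*n + 7.2817)/(1.6129*n^4 + 0.2286*n^3 - 5.7323*n^2 - 0.4068*n + 5.1076)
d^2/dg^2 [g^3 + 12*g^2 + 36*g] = 6*g + 24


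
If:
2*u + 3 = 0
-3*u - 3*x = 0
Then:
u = -3/2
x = 3/2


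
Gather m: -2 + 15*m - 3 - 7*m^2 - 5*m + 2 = -7*m^2 + 10*m - 3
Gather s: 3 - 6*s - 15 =-6*s - 12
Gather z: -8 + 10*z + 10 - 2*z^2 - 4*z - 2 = -2*z^2 + 6*z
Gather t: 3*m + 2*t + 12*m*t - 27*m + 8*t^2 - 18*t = -24*m + 8*t^2 + t*(12*m - 16)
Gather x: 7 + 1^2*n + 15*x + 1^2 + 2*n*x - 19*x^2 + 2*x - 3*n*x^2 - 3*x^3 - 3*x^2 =n - 3*x^3 + x^2*(-3*n - 22) + x*(2*n + 17) + 8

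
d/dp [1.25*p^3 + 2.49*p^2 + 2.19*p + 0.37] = 3.75*p^2 + 4.98*p + 2.19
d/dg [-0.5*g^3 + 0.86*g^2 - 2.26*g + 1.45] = -1.5*g^2 + 1.72*g - 2.26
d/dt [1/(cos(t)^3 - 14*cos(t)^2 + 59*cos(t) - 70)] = (3*cos(t)^2 - 28*cos(t) + 59)*sin(t)/(cos(t)^3 - 14*cos(t)^2 + 59*cos(t) - 70)^2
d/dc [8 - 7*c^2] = -14*c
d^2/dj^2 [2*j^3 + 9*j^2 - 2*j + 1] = 12*j + 18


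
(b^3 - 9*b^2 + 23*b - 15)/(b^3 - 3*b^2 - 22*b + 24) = (b^2 - 8*b + 15)/(b^2 - 2*b - 24)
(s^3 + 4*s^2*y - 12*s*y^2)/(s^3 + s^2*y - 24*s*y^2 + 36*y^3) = s/(s - 3*y)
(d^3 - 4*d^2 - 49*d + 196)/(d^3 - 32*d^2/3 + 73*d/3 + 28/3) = 3*(d + 7)/(3*d + 1)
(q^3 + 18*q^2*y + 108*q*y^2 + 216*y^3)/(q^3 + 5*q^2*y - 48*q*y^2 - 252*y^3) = (-q - 6*y)/(-q + 7*y)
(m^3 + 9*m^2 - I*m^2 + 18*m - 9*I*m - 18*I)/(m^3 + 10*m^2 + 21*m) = (m^2 + m*(6 - I) - 6*I)/(m*(m + 7))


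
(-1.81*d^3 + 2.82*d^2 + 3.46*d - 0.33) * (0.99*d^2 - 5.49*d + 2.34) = -1.7919*d^5 + 12.7287*d^4 - 16.2918*d^3 - 12.7233*d^2 + 9.9081*d - 0.7722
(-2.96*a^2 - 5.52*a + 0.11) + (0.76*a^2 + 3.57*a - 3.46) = -2.2*a^2 - 1.95*a - 3.35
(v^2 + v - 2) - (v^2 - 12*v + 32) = 13*v - 34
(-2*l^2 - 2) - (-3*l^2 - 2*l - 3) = l^2 + 2*l + 1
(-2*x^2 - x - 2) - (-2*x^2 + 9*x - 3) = 1 - 10*x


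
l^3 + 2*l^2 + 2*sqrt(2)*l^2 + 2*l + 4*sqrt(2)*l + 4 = (l + 2)*(l + sqrt(2))^2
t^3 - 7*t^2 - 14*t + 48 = (t - 8)*(t - 2)*(t + 3)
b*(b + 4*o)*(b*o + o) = b^3*o + 4*b^2*o^2 + b^2*o + 4*b*o^2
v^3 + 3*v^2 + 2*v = v*(v + 1)*(v + 2)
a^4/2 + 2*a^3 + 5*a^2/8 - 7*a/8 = a*(a/2 + 1/2)*(a - 1/2)*(a + 7/2)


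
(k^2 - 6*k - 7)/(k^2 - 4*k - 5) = (k - 7)/(k - 5)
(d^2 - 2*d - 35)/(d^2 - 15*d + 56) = (d + 5)/(d - 8)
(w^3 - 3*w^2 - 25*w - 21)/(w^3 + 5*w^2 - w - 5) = (w^2 - 4*w - 21)/(w^2 + 4*w - 5)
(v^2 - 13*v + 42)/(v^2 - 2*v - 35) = (v - 6)/(v + 5)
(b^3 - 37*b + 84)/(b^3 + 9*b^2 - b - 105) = (b - 4)/(b + 5)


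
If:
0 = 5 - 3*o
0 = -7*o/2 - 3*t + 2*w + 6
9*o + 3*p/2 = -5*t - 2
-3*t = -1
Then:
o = 5/3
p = -112/9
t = 1/3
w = 5/12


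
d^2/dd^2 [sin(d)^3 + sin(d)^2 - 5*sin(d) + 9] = -9*sin(d)^3 - 4*sin(d)^2 + 11*sin(d) + 2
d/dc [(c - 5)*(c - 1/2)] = 2*c - 11/2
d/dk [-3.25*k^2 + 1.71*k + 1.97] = 1.71 - 6.5*k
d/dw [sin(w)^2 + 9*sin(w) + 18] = (2*sin(w) + 9)*cos(w)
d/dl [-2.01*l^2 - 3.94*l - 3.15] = -4.02*l - 3.94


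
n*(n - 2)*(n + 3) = n^3 + n^2 - 6*n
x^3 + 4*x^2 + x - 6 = (x - 1)*(x + 2)*(x + 3)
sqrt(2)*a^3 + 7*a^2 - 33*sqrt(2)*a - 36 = (a - 3*sqrt(2))*(a + 6*sqrt(2))*(sqrt(2)*a + 1)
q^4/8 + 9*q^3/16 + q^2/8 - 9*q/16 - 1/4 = (q/4 + 1)*(q/2 + 1/4)*(q - 1)*(q + 1)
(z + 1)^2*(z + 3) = z^3 + 5*z^2 + 7*z + 3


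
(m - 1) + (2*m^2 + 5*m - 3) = 2*m^2 + 6*m - 4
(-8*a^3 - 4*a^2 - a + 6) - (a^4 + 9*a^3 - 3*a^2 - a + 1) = -a^4 - 17*a^3 - a^2 + 5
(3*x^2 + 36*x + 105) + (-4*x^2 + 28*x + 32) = -x^2 + 64*x + 137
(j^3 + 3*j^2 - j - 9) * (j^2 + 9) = j^5 + 3*j^4 + 8*j^3 + 18*j^2 - 9*j - 81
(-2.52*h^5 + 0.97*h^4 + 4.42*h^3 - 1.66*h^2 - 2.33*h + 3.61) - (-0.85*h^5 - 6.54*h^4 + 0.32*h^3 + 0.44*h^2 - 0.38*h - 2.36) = -1.67*h^5 + 7.51*h^4 + 4.1*h^3 - 2.1*h^2 - 1.95*h + 5.97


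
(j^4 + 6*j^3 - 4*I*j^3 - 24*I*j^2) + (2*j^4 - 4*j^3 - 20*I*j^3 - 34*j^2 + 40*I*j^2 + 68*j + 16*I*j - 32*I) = 3*j^4 + 2*j^3 - 24*I*j^3 - 34*j^2 + 16*I*j^2 + 68*j + 16*I*j - 32*I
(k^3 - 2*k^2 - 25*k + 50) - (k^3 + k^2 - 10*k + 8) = -3*k^2 - 15*k + 42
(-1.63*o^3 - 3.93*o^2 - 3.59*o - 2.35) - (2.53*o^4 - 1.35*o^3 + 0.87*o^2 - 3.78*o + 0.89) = -2.53*o^4 - 0.28*o^3 - 4.8*o^2 + 0.19*o - 3.24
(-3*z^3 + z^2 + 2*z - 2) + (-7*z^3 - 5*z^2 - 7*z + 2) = -10*z^3 - 4*z^2 - 5*z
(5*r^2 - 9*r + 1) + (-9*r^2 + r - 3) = -4*r^2 - 8*r - 2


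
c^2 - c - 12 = (c - 4)*(c + 3)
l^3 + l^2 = l^2*(l + 1)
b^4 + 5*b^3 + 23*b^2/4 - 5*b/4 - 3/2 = (b - 1/2)*(b + 1/2)*(b + 2)*(b + 3)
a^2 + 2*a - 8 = (a - 2)*(a + 4)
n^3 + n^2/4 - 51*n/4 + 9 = (n - 3)*(n - 3/4)*(n + 4)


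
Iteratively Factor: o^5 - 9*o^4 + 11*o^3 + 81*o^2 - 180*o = (o)*(o^4 - 9*o^3 + 11*o^2 + 81*o - 180) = o*(o + 3)*(o^3 - 12*o^2 + 47*o - 60) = o*(o - 3)*(o + 3)*(o^2 - 9*o + 20) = o*(o - 5)*(o - 3)*(o + 3)*(o - 4)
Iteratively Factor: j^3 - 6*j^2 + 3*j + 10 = (j + 1)*(j^2 - 7*j + 10) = (j - 5)*(j + 1)*(j - 2)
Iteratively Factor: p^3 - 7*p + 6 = (p - 1)*(p^2 + p - 6) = (p - 1)*(p + 3)*(p - 2)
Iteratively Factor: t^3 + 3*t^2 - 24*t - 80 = (t + 4)*(t^2 - t - 20) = (t + 4)^2*(t - 5)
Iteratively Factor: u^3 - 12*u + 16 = (u + 4)*(u^2 - 4*u + 4) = (u - 2)*(u + 4)*(u - 2)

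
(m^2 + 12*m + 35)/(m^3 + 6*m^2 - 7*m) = (m + 5)/(m*(m - 1))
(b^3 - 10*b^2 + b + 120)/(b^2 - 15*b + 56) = (b^2 - 2*b - 15)/(b - 7)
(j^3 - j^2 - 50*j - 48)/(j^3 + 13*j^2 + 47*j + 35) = (j^2 - 2*j - 48)/(j^2 + 12*j + 35)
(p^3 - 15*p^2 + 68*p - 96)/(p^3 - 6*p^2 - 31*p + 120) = (p - 4)/(p + 5)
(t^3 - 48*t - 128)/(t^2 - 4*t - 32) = t + 4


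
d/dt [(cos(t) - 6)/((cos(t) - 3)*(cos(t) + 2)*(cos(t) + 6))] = (-117*cos(t) - 13*cos(2*t) + cos(3*t) + 203)*sin(t)/(2*(cos(t) - 3)^2*(cos(t) + 2)^2*(cos(t) + 6)^2)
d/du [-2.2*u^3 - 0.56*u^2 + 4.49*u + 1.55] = -6.6*u^2 - 1.12*u + 4.49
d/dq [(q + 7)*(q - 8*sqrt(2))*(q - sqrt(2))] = 3*q^2 - 18*sqrt(2)*q + 14*q - 63*sqrt(2) + 16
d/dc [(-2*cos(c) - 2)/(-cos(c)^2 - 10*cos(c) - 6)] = 2*(cos(c)^2 + 2*cos(c) + 4)*sin(c)/(cos(c)^2 + 10*cos(c) + 6)^2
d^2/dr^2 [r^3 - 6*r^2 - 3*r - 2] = 6*r - 12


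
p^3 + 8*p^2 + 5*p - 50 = (p - 2)*(p + 5)^2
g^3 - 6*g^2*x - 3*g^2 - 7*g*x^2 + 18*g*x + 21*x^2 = (g - 3)*(g - 7*x)*(g + x)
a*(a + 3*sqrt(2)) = a^2 + 3*sqrt(2)*a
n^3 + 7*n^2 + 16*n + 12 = (n + 2)^2*(n + 3)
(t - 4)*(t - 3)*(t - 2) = t^3 - 9*t^2 + 26*t - 24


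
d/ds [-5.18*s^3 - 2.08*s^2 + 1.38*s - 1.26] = -15.54*s^2 - 4.16*s + 1.38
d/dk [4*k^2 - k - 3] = 8*k - 1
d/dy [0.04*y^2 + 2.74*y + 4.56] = 0.08*y + 2.74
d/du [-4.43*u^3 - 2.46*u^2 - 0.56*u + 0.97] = -13.29*u^2 - 4.92*u - 0.56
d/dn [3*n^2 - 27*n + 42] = 6*n - 27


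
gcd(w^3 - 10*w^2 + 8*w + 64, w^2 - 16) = w - 4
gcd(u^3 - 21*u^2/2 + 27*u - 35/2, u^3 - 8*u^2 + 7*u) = u^2 - 8*u + 7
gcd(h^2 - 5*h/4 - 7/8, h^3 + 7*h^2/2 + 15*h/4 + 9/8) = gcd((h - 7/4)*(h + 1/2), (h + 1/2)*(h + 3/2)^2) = h + 1/2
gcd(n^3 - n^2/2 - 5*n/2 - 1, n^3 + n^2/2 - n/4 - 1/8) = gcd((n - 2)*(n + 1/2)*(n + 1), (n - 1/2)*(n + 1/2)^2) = n + 1/2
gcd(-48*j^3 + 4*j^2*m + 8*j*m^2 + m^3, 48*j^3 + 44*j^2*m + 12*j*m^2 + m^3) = 24*j^2 + 10*j*m + m^2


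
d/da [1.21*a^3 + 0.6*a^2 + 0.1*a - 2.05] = 3.63*a^2 + 1.2*a + 0.1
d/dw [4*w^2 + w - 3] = 8*w + 1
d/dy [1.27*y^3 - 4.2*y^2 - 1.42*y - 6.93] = 3.81*y^2 - 8.4*y - 1.42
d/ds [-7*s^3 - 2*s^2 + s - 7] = -21*s^2 - 4*s + 1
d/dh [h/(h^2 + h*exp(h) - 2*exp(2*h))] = (h^2 - h*(h*exp(h) + 2*h - 4*exp(2*h) + exp(h)) + h*exp(h) - 2*exp(2*h))/(h^2 + h*exp(h) - 2*exp(2*h))^2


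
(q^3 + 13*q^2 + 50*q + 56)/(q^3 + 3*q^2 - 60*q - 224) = (q + 2)/(q - 8)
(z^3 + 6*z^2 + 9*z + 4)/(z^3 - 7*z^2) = (z^3 + 6*z^2 + 9*z + 4)/(z^2*(z - 7))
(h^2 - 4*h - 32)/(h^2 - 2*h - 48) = (h + 4)/(h + 6)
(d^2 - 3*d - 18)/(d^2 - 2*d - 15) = (d - 6)/(d - 5)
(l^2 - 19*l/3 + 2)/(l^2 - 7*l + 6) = (l - 1/3)/(l - 1)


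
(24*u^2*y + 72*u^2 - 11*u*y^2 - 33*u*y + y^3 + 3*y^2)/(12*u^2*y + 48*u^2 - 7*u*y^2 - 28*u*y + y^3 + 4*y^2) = (-8*u*y - 24*u + y^2 + 3*y)/(-4*u*y - 16*u + y^2 + 4*y)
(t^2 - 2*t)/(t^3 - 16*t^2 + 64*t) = (t - 2)/(t^2 - 16*t + 64)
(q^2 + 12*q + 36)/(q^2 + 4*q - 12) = (q + 6)/(q - 2)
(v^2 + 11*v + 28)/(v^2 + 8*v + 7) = (v + 4)/(v + 1)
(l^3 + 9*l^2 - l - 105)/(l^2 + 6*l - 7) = (l^2 + 2*l - 15)/(l - 1)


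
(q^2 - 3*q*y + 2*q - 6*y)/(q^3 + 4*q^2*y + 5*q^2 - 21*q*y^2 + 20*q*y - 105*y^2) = (q + 2)/(q^2 + 7*q*y + 5*q + 35*y)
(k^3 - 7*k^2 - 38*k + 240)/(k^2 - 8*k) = k + 1 - 30/k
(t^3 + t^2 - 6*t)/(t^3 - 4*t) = (t + 3)/(t + 2)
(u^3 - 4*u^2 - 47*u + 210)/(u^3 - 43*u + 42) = (u - 5)/(u - 1)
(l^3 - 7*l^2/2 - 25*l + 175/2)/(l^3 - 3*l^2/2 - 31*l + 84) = (l^2 - 25)/(l^2 + 2*l - 24)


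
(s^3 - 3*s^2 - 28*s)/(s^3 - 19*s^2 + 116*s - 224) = s*(s + 4)/(s^2 - 12*s + 32)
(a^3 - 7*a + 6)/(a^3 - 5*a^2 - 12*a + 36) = (a - 1)/(a - 6)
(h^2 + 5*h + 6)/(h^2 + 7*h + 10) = (h + 3)/(h + 5)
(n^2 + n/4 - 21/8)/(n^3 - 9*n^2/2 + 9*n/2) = (n + 7/4)/(n*(n - 3))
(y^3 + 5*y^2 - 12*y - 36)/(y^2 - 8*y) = (y^3 + 5*y^2 - 12*y - 36)/(y*(y - 8))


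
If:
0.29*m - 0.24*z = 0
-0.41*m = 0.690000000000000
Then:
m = -1.68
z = -2.03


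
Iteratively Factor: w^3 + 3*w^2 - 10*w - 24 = (w + 2)*(w^2 + w - 12) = (w - 3)*(w + 2)*(w + 4)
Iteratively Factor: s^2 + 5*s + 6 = (s + 3)*(s + 2)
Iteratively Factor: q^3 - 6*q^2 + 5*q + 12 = (q + 1)*(q^2 - 7*q + 12) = (q - 4)*(q + 1)*(q - 3)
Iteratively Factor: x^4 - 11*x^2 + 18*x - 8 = (x - 1)*(x^3 + x^2 - 10*x + 8) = (x - 1)*(x + 4)*(x^2 - 3*x + 2) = (x - 2)*(x - 1)*(x + 4)*(x - 1)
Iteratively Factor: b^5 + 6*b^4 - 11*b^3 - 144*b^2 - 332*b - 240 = (b - 5)*(b^4 + 11*b^3 + 44*b^2 + 76*b + 48) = (b - 5)*(b + 4)*(b^3 + 7*b^2 + 16*b + 12) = (b - 5)*(b + 2)*(b + 4)*(b^2 + 5*b + 6) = (b - 5)*(b + 2)^2*(b + 4)*(b + 3)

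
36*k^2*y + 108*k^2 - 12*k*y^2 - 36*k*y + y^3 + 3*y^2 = (-6*k + y)^2*(y + 3)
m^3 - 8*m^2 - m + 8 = (m - 8)*(m - 1)*(m + 1)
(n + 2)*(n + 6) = n^2 + 8*n + 12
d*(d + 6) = d^2 + 6*d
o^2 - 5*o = o*(o - 5)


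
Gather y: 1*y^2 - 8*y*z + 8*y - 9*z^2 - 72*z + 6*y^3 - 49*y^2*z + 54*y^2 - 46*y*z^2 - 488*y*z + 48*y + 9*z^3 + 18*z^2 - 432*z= 6*y^3 + y^2*(55 - 49*z) + y*(-46*z^2 - 496*z + 56) + 9*z^3 + 9*z^2 - 504*z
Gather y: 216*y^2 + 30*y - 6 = 216*y^2 + 30*y - 6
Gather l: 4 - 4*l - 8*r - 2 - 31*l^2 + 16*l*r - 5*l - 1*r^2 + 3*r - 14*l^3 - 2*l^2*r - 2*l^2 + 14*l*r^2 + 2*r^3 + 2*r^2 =-14*l^3 + l^2*(-2*r - 33) + l*(14*r^2 + 16*r - 9) + 2*r^3 + r^2 - 5*r + 2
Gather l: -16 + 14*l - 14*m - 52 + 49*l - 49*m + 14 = 63*l - 63*m - 54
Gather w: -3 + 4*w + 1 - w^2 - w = -w^2 + 3*w - 2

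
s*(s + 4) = s^2 + 4*s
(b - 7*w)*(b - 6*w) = b^2 - 13*b*w + 42*w^2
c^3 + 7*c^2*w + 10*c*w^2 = c*(c + 2*w)*(c + 5*w)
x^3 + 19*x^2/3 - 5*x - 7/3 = (x - 1)*(x + 1/3)*(x + 7)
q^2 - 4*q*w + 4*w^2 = (q - 2*w)^2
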